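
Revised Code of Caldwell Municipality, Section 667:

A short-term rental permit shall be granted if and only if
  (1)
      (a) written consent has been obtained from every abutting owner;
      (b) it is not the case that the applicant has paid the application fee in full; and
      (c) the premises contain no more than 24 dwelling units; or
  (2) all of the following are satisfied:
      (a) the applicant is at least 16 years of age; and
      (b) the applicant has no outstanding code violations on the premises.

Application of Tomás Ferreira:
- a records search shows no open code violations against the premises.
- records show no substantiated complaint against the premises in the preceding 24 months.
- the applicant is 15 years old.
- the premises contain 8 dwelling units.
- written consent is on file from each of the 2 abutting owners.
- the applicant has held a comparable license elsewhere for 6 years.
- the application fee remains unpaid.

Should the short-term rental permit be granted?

Yes — granted.

(a) all abutters consent — met.
(b) not (fee paid) — holds.
(c) ≤ 24 units — satisfied.
So (1) is satisfied (T AND T AND T).
(a) age ≥ 16 — not met.
(b) no code violations — met.
So (2) is not satisfied (F AND T).
So Overall is satisfied (T OR F).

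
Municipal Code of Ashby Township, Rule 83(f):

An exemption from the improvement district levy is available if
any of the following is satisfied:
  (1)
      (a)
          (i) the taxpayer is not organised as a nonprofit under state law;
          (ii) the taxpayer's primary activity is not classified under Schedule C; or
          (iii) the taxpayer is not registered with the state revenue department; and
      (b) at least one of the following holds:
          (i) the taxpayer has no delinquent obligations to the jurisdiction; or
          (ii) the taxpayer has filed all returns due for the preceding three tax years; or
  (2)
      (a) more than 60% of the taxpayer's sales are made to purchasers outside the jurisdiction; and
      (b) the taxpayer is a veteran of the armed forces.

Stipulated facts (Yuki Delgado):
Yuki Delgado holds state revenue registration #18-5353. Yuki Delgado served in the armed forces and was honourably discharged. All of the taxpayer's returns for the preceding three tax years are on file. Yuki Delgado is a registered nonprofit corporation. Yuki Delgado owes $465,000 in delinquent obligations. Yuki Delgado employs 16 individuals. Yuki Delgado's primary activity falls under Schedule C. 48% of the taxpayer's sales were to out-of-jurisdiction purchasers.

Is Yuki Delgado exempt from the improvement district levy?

No — not exempt.

(i) not (nonprofit) — fails.
(ii) not (Schedule C activity) — not satisfied.
(iii) not (state-registered) — not satisfied.
(a): F OR F OR F → false.
(i) no delinquency — fails.
(ii) returns current — satisfied.
(b): F OR T → true.
(1) = F AND T = false.
(a) >60% out-of-jur. sales — not met.
(b) veteran — satisfied.
So (2) is not satisfied (F AND T).
So Overall is not satisfied (F OR F).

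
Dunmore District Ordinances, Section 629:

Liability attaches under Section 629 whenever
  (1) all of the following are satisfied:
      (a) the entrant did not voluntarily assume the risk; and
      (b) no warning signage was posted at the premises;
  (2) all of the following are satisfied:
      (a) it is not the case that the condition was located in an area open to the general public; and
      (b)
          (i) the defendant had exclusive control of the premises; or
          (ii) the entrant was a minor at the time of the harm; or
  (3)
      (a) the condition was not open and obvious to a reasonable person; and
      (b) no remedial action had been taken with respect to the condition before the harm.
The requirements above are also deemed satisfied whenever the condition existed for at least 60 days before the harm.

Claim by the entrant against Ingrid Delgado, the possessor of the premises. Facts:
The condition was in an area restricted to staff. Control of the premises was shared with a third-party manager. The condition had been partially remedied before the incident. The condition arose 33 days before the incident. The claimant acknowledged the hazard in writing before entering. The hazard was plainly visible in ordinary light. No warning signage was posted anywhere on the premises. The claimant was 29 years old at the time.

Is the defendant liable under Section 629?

No — not liable.

(a) no assumed risk — fails.
(b) no signage posted — holds.
(1) = F AND T = false.
(a) not (public area) — holds.
(i) exclusive control — fails.
(ii) entrant a minor — not met.
So (b) is not satisfied (F OR F).
(2): T AND F → false.
(a) not open/obvious — fails.
(b) no remedial action — fails.
(3): F AND F → false.
Overall = F OR F OR F = false.
Exception (condition ≥60 days old) — not satisfied.
Result: main false OR exception false → false.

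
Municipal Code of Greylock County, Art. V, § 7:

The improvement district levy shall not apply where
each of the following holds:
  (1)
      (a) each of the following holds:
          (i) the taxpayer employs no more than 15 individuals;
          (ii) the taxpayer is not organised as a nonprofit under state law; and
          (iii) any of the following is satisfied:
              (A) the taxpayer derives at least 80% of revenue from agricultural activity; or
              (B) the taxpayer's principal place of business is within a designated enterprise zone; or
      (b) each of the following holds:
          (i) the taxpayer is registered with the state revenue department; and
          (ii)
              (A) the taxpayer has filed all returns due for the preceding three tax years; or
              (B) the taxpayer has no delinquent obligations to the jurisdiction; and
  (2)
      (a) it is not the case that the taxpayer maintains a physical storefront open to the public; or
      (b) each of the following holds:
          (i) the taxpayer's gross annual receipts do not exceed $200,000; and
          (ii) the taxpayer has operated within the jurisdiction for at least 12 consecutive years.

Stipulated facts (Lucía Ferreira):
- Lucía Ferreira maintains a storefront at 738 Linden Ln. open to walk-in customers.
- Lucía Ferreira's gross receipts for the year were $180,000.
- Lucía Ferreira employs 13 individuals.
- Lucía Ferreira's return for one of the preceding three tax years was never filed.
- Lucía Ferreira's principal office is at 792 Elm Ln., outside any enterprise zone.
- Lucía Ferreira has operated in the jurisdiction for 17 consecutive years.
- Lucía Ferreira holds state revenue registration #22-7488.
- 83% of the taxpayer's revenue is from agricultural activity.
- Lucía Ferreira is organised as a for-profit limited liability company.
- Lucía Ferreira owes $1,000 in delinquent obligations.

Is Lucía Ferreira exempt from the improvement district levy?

(i) ≤ 15 employees — satisfied.
(ii) not (nonprofit) — holds.
(A) ≥80% agricultural — holds.
(B) in enterprise zone — fails.
So (iii) is satisfied (T OR F).
(a) = T AND T AND T = true.
(i) state-registered — satisfied.
(A) returns current — not satisfied.
(B) no delinquency — not met.
(ii) = F OR F = false.
(b) = T AND F = false.
(1): T OR F → true.
(a) not (has storefront) — fails.
(i) receipts ≤ $200,000 — holds.
(ii) ≥ 12 yrs in jurisdiction — met.
(b) = T AND T = true.
So (2) is satisfied (F OR T).
Overall: T AND T → true.

Yes — exempt.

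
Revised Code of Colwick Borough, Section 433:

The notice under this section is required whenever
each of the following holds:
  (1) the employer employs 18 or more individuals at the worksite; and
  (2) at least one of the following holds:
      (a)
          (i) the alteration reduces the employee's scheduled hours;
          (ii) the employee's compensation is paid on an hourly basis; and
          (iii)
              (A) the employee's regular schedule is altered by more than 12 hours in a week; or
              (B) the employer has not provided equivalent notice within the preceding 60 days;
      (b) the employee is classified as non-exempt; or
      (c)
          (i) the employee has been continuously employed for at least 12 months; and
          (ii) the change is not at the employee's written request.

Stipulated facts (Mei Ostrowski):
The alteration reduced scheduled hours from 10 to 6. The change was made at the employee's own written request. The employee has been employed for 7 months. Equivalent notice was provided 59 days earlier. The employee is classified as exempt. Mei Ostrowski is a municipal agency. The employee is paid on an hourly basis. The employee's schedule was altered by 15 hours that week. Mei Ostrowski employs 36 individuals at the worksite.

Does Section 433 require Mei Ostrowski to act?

(1) ≥ 18 at site — holds.
(i) hours reduced — met.
(ii) hourly-paid — satisfied.
(A) schedule shift > 12h — holds.
(B) no recent notice — not met.
So (iii) is satisfied (T OR F).
(a) = T AND T AND T = true.
(b) non-exempt — not met.
(i) tenure ≥ 12 mo. — not satisfied.
(ii) not employee-requested — not met.
(c): F AND F → false.
(2): T OR F OR F → true.
So Overall is satisfied (T AND T).

Yes — required.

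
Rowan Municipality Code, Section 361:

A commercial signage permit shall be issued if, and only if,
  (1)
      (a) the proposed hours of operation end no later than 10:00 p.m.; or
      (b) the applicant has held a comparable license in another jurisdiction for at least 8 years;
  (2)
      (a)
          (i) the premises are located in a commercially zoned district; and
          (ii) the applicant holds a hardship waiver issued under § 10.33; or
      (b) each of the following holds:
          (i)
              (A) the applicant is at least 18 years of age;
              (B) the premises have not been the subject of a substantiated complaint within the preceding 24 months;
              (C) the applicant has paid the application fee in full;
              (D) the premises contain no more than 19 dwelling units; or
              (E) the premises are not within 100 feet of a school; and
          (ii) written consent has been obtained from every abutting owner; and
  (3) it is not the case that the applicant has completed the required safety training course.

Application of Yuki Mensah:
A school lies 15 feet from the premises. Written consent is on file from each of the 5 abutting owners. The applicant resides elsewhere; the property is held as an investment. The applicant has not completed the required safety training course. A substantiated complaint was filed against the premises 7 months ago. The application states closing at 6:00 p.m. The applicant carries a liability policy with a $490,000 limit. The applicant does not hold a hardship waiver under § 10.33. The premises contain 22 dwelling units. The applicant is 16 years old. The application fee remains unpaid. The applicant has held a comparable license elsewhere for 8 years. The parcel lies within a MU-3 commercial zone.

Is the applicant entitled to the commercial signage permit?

No — denied.

(a) closes by 10 p.m. — met.
(b) prior license ≥ 8 yr — holds.
So (1) is satisfied (T OR T).
(i) commercially zoned — met.
(ii) hardship waiver — not met.
So (a) is not satisfied (T AND F).
(A) age ≥ 18 — not satisfied.
(B) no complaint in 24 mo. — not satisfied.
(C) fee paid — not met.
(D) ≤ 19 units — not met.
(E) ≥100 ft from school — not met.
(i): F OR F OR F OR F OR F → false.
(ii) all abutters consent — holds.
(b) = F AND T = false.
(2) = F OR F = false.
(3) not (safety training) — holds.
Overall: T AND F AND T → false.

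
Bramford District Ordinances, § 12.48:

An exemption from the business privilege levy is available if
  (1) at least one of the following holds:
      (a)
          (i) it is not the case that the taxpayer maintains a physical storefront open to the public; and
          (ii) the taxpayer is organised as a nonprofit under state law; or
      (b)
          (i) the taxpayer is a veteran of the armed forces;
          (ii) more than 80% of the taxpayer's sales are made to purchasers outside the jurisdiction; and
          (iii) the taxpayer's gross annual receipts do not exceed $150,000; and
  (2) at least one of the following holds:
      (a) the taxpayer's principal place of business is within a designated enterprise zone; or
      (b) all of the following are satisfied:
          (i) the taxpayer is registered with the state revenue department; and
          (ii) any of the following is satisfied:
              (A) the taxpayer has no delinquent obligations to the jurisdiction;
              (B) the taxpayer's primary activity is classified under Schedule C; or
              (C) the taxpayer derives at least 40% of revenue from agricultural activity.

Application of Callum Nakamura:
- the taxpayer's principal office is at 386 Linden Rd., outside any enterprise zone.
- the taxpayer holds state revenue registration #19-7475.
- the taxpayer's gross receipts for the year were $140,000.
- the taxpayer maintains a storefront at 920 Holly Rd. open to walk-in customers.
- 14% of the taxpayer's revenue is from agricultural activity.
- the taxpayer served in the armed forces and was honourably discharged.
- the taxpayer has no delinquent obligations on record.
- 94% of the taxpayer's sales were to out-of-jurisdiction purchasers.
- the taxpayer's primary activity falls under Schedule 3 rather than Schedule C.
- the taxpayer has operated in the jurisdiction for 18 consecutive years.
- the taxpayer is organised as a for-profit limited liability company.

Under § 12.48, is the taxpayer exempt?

(i) not (has storefront) — not met.
(ii) nonprofit — not satisfied.
(a): F AND F → false.
(i) veteran — met.
(ii) >80% out-of-jur. sales — met.
(iii) receipts ≤ $150,000 — holds.
(b) = T AND T AND T = true.
(1): F OR T → true.
(a) in enterprise zone — fails.
(i) state-registered — met.
(A) no delinquency — satisfied.
(B) Schedule C activity — fails.
(C) ≥40% agricultural — not satisfied.
(ii): T OR F OR F → true.
So (b) is satisfied (T AND T).
(2): F OR T → true.
Overall: T AND T → true.

Yes — exempt.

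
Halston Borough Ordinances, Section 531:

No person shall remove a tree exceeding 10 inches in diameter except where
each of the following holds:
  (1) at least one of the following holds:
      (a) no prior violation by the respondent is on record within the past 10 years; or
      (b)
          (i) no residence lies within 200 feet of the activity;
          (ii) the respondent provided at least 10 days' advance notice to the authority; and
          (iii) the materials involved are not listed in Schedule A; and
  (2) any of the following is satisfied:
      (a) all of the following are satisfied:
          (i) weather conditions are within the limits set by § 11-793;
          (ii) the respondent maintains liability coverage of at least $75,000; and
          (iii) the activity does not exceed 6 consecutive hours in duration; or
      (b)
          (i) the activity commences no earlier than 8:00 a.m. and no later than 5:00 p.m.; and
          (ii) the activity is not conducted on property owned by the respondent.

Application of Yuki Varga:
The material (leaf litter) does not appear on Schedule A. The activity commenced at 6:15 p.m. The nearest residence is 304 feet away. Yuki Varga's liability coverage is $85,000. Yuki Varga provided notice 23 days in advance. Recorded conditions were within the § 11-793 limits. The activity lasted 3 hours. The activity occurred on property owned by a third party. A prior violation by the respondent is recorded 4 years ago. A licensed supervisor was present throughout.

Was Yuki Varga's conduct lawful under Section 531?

Yes — lawful.

(a) no prior violation — not satisfied.
(i) no residence in 200 ft — met.
(ii) ≥10 days' notice — met.
(iii) not (Schedule A material) — holds.
(b): T AND T AND T → true.
(1) = F OR T = true.
(i) weather ok — satisfied.
(ii) coverage ≥ $75,000 — satisfied.
(iii) ≤ 6 hrs duration — satisfied.
So (a) is satisfied (T AND T AND T).
(i) start within hours — fails.
(ii) not (own property) — satisfied.
So (b) is not satisfied (F AND T).
(2) = T OR F = true.
Overall: T AND T → true.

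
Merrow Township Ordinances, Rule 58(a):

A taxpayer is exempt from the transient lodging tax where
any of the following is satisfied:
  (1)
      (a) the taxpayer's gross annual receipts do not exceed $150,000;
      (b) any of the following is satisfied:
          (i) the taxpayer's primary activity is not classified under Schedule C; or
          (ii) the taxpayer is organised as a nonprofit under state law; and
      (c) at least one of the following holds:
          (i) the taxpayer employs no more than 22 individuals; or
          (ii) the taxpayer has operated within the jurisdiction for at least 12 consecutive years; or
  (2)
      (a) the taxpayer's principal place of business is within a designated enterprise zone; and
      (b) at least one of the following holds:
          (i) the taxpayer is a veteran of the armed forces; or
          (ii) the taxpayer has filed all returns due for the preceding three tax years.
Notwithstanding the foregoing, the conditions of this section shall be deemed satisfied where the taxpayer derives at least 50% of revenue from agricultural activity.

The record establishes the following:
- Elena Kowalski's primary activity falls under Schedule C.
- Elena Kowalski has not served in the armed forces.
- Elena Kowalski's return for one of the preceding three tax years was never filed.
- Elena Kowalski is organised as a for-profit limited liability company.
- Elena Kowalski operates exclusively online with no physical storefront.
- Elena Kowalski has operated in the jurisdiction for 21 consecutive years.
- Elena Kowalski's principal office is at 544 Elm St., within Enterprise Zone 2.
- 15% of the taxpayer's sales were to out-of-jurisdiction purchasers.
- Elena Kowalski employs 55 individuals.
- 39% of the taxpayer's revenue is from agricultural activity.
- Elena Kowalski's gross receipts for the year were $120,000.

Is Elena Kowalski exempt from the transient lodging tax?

No — not exempt.

(a) receipts ≤ $150,000 — holds.
(i) not (Schedule C activity) — fails.
(ii) nonprofit — not satisfied.
(b): F OR F → false.
(i) ≤ 22 employees — not satisfied.
(ii) ≥ 12 yrs in jurisdiction — holds.
(c): F OR T → true.
So (1) is not satisfied (T AND F AND T).
(a) in enterprise zone — met.
(i) veteran — not met.
(ii) returns current — not met.
(b): F OR F → false.
(2) = T AND F = false.
So Overall is not satisfied (F OR F).
Exception (≥50% agricultural) — not satisfied.
Result: main false OR exception false → false.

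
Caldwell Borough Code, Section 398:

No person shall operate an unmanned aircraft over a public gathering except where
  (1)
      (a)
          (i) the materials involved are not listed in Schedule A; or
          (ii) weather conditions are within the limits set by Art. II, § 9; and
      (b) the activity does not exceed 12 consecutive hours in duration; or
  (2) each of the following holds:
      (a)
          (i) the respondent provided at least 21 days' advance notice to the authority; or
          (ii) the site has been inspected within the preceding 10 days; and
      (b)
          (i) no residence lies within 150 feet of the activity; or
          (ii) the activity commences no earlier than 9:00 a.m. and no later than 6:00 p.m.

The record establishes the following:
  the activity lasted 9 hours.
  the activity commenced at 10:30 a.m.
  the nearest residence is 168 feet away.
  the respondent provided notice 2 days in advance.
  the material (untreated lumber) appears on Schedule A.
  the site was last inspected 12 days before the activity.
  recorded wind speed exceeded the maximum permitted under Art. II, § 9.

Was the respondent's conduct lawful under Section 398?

(i) not (Schedule A material) — fails.
(ii) weather ok — fails.
(a): F OR F → false.
(b) ≤ 12 hrs duration — holds.
(1): F AND T → false.
(i) ≥21 days' notice — not satisfied.
(ii) site inspected — fails.
(a): F OR F → false.
(i) no residence in 150 ft — met.
(ii) start within hours — met.
(b) = T OR T = true.
(2): F AND T → false.
Overall = F OR F = false.

No — unlawful.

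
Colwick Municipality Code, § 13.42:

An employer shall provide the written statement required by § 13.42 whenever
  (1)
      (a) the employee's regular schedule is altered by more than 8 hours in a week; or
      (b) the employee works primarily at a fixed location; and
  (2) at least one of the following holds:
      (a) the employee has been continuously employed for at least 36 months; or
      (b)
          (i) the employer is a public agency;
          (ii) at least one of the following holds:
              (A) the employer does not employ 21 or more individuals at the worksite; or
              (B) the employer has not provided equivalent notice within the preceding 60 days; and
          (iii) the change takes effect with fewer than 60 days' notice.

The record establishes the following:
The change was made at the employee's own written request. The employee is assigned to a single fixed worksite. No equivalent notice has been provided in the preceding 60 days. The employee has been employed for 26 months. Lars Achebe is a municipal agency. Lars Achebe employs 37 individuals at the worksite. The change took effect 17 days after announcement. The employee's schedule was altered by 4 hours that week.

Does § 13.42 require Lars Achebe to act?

Yes — required.

(a) schedule shift > 8h — not met.
(b) fixed location — met.
(1) = F OR T = true.
(a) tenure ≥ 36 mo. — not satisfied.
(i) public agency — holds.
(A) not (≥ 21 at site) — fails.
(B) no recent notice — holds.
(ii): F OR T → true.
(iii) < 60 days' notice — holds.
So (b) is satisfied (T AND T AND T).
(2) = F OR T = true.
Overall = T AND T = true.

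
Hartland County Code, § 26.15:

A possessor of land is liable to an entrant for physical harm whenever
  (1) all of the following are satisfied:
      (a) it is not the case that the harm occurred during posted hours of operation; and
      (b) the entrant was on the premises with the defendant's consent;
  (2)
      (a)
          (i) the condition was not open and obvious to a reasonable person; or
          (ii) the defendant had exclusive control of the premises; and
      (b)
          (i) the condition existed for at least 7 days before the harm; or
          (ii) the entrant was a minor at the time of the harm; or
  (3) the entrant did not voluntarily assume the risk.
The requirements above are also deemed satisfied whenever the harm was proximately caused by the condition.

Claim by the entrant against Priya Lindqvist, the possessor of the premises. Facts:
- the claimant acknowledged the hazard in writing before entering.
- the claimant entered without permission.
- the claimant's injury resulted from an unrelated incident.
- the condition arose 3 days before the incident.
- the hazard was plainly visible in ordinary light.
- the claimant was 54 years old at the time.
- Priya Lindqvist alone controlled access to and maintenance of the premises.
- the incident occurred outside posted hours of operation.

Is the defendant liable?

(a) not (during posted hours) — satisfied.
(b) consent to enter — fails.
So (1) is not satisfied (T AND F).
(i) not open/obvious — not satisfied.
(ii) exclusive control — satisfied.
(a) = F OR T = true.
(i) condition ≥7 days old — not met.
(ii) entrant a minor — not satisfied.
(b) = F OR F = false.
(2) = T AND F = false.
(3) no assumed risk — not met.
Overall: F OR F OR F → false.
Exception (proximate cause) — not satisfied.
Result: main false OR exception false → false.

No — not liable.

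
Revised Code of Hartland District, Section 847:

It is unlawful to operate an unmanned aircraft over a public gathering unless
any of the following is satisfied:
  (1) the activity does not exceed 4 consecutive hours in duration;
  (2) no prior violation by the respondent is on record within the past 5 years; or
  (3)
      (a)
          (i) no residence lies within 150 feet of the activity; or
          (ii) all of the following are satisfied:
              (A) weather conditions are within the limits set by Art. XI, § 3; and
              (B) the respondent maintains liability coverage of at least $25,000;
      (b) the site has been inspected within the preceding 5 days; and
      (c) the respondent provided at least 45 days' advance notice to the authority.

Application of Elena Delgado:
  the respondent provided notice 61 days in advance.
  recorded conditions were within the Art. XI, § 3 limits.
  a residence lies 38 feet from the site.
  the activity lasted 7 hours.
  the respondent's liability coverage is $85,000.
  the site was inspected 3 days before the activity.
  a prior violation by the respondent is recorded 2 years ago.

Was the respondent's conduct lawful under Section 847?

Yes — lawful.

(1) ≤ 4 hrs duration — fails.
(2) no prior violation — not met.
(i) no residence in 150 ft — fails.
(A) weather ok — holds.
(B) coverage ≥ $25,000 — holds.
(ii): T AND T → true.
(a): F OR T → true.
(b) site inspected — met.
(c) ≥45 days' notice — met.
(3) = T AND T AND T = true.
Overall = F OR F OR T = true.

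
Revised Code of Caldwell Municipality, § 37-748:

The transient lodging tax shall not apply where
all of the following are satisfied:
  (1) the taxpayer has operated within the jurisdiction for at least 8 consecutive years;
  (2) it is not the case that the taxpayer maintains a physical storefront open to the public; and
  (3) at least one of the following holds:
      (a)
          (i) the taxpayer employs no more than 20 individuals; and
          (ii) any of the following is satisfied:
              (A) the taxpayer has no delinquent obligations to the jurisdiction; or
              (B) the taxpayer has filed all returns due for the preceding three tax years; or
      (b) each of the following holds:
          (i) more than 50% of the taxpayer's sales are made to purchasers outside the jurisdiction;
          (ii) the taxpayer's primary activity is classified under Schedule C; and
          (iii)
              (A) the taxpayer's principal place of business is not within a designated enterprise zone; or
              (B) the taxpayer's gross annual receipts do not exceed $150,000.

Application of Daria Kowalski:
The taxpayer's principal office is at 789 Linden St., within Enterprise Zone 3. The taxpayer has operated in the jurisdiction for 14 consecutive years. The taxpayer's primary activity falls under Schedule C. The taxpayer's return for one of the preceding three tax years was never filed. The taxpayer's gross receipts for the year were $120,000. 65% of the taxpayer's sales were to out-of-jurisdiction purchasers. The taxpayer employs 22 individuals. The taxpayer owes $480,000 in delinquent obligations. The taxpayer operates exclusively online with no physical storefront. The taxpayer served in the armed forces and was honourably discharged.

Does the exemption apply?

(1) ≥ 8 yrs in jurisdiction — satisfied.
(2) not (has storefront) — met.
(i) ≤ 20 employees — not met.
(A) no delinquency — not satisfied.
(B) returns current — not satisfied.
(ii): F OR F → false.
(a) = F AND F = false.
(i) >50% out-of-jur. sales — holds.
(ii) Schedule C activity — satisfied.
(A) not (in enterprise zone) — not met.
(B) receipts ≤ $150,000 — satisfied.
So (iii) is satisfied (F OR T).
(b): T AND T AND T → true.
(3): F OR T → true.
So Overall is satisfied (T AND T AND T).

Yes — exempt.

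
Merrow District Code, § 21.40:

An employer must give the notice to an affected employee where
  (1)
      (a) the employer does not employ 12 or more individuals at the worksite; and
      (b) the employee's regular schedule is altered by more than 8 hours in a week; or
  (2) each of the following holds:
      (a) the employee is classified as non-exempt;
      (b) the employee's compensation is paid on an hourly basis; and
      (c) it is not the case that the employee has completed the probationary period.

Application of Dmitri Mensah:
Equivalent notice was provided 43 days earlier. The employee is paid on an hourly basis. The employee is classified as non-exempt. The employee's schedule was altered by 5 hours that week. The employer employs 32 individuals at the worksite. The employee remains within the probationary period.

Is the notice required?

Yes — required.

(a) not (≥ 12 at site) — fails.
(b) schedule shift > 8h — not met.
(1): F AND F → false.
(a) non-exempt — met.
(b) hourly-paid — met.
(c) not (past probation) — holds.
(2): T AND T AND T → true.
So Overall is satisfied (F OR T).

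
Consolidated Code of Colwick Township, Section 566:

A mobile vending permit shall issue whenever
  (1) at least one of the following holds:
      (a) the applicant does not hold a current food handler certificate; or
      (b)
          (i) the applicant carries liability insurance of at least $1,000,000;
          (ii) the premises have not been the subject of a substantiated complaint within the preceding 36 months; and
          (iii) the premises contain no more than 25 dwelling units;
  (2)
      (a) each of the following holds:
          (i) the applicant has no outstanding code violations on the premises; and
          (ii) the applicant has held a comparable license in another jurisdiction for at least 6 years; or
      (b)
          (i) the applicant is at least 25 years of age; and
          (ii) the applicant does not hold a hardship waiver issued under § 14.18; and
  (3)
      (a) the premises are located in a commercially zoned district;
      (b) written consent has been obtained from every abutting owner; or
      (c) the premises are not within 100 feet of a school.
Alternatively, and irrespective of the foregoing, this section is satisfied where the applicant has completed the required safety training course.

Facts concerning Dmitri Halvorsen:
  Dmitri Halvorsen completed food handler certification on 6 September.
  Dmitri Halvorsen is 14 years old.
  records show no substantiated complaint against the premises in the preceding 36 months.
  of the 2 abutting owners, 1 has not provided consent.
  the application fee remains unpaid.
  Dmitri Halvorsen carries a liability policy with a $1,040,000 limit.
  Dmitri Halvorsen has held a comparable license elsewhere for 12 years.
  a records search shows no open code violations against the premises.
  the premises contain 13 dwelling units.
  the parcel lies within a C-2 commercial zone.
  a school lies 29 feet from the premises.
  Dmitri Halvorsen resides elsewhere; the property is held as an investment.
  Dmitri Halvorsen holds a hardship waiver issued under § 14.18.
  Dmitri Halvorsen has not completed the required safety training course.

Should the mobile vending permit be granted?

Yes — granted.

(a) not (food handler cert.) — not met.
(i) insurance ≥ $1,000,000 — holds.
(ii) no complaint in 36 mo. — satisfied.
(iii) ≤ 25 units — holds.
(b) = T AND T AND T = true.
(1) = F OR T = true.
(i) no code violations — met.
(ii) prior license ≥ 6 yr — satisfied.
So (a) is satisfied (T AND T).
(i) age ≥ 25 — not met.
(ii) not (hardship waiver) — not satisfied.
(b): F AND F → false.
So (2) is satisfied (T OR F).
(a) commercially zoned — met.
(b) all abutters consent — fails.
(c) ≥100 ft from school — not met.
(3): T OR F OR F → true.
Overall: T AND T AND T → true.
Exception (safety training) — not satisfied.
Result: main true OR exception false → true.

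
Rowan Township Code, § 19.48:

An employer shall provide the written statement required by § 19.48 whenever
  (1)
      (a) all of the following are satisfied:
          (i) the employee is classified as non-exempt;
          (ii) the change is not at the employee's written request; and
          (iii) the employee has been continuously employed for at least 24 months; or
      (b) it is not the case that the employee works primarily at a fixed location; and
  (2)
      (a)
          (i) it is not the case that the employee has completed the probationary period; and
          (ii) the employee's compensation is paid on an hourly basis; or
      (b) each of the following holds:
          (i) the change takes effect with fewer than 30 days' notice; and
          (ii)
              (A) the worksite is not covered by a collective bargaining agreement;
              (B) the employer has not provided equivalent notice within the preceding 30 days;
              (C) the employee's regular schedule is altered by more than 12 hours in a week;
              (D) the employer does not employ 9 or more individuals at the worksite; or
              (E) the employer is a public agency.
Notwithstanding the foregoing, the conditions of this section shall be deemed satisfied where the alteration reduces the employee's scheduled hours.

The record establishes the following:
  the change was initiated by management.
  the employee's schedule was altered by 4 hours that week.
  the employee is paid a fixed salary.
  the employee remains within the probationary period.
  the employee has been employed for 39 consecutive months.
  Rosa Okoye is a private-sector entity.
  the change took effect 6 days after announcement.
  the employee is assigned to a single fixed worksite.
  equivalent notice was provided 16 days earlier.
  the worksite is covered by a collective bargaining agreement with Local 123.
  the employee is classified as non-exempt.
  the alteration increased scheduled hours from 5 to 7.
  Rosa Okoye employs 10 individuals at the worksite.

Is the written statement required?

(i) non-exempt — holds.
(ii) not employee-requested — met.
(iii) tenure ≥ 24 mo. — satisfied.
(a): T AND T AND T → true.
(b) not (fixed location) — fails.
So (1) is satisfied (T OR F).
(i) not (past probation) — met.
(ii) hourly-paid — not satisfied.
So (a) is not satisfied (T AND F).
(i) < 30 days' notice — met.
(A) no CBA — not met.
(B) no recent notice — fails.
(C) schedule shift > 12h — not met.
(D) not (≥ 9 at site) — fails.
(E) public agency — fails.
So (ii) is not satisfied (F OR F OR F OR F OR F).
(b) = T AND F = false.
(2): F OR F → false.
Overall = T AND F = false.
Exception (hours reduced) — not satisfied.
Result: main false OR exception false → false.

No — not required.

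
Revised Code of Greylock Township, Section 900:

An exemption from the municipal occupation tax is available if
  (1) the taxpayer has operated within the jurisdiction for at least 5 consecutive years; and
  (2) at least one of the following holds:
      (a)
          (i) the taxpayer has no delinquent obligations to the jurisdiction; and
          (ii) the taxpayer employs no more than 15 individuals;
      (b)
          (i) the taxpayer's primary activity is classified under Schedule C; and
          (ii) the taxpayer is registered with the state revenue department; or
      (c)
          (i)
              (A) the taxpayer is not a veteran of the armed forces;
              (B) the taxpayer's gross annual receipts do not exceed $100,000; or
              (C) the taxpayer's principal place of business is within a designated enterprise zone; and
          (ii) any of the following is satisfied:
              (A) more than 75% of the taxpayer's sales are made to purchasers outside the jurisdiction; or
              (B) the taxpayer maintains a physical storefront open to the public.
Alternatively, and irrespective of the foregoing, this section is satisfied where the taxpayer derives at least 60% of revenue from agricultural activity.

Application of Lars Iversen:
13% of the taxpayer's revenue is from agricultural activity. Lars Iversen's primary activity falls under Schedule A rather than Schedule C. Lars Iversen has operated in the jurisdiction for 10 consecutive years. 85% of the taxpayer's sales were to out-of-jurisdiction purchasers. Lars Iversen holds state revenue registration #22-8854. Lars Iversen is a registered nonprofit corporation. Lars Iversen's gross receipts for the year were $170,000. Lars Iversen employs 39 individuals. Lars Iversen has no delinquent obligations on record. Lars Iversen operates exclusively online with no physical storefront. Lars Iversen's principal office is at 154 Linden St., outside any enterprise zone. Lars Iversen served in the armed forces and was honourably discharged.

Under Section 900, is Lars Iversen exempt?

No — not exempt.

(1) ≥ 5 yrs in jurisdiction — met.
(i) no delinquency — holds.
(ii) ≤ 15 employees — not met.
So (a) is not satisfied (T AND F).
(i) Schedule C activity — not satisfied.
(ii) state-registered — satisfied.
(b) = F AND T = false.
(A) not (veteran) — not satisfied.
(B) receipts ≤ $100,000 — not satisfied.
(C) in enterprise zone — fails.
(i) = F OR F OR F = false.
(A) >75% out-of-jur. sales — holds.
(B) has storefront — fails.
(ii): T OR F → true.
(c): F AND T → false.
So (2) is not satisfied (F OR F OR F).
So Overall is not satisfied (T AND F).
Exception (≥60% agricultural) — not satisfied.
Result: main false OR exception false → false.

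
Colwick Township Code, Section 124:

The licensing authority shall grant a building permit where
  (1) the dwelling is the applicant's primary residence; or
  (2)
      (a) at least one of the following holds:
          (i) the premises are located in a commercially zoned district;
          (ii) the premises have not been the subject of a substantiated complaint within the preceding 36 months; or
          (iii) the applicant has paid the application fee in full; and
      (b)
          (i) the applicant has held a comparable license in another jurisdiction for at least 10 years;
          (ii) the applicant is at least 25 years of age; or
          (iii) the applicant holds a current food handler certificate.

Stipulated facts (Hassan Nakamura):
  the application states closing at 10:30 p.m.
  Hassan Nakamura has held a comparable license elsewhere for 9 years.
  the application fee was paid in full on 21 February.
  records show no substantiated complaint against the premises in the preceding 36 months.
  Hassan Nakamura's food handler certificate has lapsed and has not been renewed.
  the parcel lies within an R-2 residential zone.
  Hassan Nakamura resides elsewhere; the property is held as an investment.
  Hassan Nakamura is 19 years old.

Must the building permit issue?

(1) primary residence — fails.
(i) commercially zoned — fails.
(ii) no complaint in 36 mo. — met.
(iii) fee paid — met.
(a) = F OR T OR T = true.
(i) prior license ≥ 10 yr — fails.
(ii) age ≥ 25 — not satisfied.
(iii) food handler cert. — not satisfied.
So (b) is not satisfied (F OR F OR F).
So (2) is not satisfied (T AND F).
Overall = F OR F = false.

No — denied.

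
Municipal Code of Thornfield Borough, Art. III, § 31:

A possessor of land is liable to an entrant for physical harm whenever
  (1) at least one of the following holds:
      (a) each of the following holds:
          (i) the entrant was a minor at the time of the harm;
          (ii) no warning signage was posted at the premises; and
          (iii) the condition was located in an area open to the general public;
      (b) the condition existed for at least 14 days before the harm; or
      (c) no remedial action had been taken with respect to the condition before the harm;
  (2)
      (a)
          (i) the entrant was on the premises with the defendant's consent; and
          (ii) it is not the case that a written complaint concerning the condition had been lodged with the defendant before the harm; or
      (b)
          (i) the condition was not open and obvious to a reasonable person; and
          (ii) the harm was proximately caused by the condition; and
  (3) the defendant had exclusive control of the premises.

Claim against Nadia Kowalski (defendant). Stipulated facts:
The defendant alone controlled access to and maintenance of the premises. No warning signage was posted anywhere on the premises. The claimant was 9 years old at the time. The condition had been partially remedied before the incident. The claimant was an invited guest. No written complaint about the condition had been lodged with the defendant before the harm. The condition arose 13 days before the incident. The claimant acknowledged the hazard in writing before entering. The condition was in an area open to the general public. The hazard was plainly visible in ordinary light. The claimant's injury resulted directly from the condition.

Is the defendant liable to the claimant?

(i) entrant a minor — satisfied.
(ii) no signage posted — satisfied.
(iii) public area — satisfied.
So (a) is satisfied (T AND T AND T).
(b) condition ≥14 days old — fails.
(c) no remedial action — fails.
(1) = T OR F OR F = true.
(i) consent to enter — satisfied.
(ii) not (complaint lodged) — satisfied.
(a): T AND T → true.
(i) not open/obvious — not satisfied.
(ii) proximate cause — met.
(b): F AND T → false.
(2) = T OR F = true.
(3) exclusive control — holds.
Overall = T AND T AND T = true.

Yes — liable.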